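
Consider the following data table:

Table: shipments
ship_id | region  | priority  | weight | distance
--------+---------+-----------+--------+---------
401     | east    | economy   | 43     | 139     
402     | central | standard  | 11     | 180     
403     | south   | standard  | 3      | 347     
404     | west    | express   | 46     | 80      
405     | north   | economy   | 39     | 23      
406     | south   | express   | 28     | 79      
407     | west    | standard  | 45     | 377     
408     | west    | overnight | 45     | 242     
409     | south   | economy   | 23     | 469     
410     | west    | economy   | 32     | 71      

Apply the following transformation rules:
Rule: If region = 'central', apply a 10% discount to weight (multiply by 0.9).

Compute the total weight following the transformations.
313.9

Step 1: Records with region = 'central' have total weight = 11
Step 2: Apply multiplier: 11 × 0.9 = 9.9
Step 3: Other records total: 304
Step 4: Final sum = 9.9 + 304 = 313.9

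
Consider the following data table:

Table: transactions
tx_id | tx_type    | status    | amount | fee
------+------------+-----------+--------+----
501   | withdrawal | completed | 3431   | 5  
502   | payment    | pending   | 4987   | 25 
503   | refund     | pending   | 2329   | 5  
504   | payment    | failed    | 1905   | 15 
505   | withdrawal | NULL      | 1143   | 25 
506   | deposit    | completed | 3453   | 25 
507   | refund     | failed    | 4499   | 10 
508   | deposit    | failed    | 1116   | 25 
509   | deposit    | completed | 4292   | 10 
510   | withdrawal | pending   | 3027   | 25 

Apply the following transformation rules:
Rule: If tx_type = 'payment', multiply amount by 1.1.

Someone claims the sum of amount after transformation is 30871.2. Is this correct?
Yes, the result is correct.

Step 1: Calculate the correct sum after transformation
Step 2: Apply multiplier 1.1 to records where tx_type = 'payment'
Step 3: Correct result = 30871.2
Step 4: Claimed result = 30871.2
Step 5: 30871.2 = 30871.2 ✓
Conclusion: The claimed result is correct.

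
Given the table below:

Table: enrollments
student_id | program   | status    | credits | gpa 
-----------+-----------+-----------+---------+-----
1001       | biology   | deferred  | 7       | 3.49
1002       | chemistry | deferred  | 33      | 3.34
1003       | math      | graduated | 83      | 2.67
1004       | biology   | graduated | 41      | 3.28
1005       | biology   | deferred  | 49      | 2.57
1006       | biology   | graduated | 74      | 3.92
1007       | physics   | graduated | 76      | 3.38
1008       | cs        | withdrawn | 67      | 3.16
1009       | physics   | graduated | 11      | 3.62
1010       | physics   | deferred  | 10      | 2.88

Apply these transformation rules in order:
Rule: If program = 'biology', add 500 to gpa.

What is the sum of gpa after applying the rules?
2032.31

Step 1: Count records where program = 'biology': 4
Step 2: Total bonus added: 4 × 500 = 2000
Step 3: Original sum of gpa: 32.31
Step 4: Final sum = 32.31 + 2000 = 2032.31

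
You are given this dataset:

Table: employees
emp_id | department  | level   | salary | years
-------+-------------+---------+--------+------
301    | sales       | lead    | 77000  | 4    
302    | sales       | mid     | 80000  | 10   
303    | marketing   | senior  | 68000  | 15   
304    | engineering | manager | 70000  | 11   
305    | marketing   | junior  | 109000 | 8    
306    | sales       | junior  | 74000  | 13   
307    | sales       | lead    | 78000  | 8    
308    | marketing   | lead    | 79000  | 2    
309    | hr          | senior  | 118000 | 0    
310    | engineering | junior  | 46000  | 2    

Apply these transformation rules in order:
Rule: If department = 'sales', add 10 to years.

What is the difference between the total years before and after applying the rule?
40

Step 1: Original sum of years = 73
Step 2: 4 records have department = 'sales'
Step 3: Each affected record changes by 10
Step 4: Total change = 4 × 10 = 40
Step 5: New sum = 73 + 40 = 113
Step 6: Difference = |113 - 73| = 40
        (Sum increased by 40)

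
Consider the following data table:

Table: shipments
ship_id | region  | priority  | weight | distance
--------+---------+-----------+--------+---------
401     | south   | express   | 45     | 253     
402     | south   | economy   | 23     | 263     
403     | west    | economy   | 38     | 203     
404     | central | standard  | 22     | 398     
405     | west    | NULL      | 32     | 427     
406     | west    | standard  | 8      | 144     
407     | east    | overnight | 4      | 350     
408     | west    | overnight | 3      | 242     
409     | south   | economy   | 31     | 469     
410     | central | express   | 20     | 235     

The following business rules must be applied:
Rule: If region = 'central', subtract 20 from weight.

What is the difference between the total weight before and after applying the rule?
40

Step 1: Original sum of weight = 226
Step 2: 2 records have region = 'central'
Step 3: Each affected record changes by -20
Step 4: Total change = 2 × -20 = -40
Step 5: New sum = 226 + -40 = 186
Step 6: Difference = |186 - 226| = 40
        (Sum decreased by 40)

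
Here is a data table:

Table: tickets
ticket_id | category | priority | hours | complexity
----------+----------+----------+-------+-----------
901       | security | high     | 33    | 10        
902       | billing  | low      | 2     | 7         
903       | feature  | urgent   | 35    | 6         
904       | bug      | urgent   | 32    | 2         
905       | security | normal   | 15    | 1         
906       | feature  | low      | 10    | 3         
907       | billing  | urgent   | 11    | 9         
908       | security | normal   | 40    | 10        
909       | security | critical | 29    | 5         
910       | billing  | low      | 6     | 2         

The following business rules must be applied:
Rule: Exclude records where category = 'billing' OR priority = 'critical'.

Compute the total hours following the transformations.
165

Step 1: Find records where category = 'billing' OR priority = 'critical'
Step 2: 4 records match, summing to 48
Step 3: Original sum: 213
Step 4: Remaining sum = 213 - 48 = 165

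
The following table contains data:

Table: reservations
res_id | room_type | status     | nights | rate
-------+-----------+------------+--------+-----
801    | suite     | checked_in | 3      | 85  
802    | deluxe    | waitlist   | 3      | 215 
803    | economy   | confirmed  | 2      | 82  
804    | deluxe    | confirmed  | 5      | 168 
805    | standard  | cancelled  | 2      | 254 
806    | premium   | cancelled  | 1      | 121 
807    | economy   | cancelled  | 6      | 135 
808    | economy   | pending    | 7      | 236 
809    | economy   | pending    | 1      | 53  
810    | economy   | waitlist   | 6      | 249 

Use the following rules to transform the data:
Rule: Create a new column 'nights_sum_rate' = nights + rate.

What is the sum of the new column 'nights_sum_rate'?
1634

Step 1: For each record, compute nights + rate
Example calculations:
  3 + 85 = 88
  3 + 215 = 218
  2 + 82 = 84
  ...
Step 2: Sum all derived values
Step 3: Total = 1634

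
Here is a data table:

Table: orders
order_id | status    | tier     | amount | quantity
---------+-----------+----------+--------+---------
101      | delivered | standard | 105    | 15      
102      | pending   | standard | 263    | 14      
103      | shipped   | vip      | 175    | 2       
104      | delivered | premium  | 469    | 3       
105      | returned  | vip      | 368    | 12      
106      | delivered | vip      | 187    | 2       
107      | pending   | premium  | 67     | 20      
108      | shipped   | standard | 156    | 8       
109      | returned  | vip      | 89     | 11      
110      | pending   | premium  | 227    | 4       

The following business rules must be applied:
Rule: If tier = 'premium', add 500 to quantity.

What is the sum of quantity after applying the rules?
1591

Step 1: Count records where tier = 'premium': 3
Step 2: Total bonus added: 3 × 500 = 1500
Step 3: Original sum of quantity: 91
Step 4: Final sum = 91 + 1500 = 1591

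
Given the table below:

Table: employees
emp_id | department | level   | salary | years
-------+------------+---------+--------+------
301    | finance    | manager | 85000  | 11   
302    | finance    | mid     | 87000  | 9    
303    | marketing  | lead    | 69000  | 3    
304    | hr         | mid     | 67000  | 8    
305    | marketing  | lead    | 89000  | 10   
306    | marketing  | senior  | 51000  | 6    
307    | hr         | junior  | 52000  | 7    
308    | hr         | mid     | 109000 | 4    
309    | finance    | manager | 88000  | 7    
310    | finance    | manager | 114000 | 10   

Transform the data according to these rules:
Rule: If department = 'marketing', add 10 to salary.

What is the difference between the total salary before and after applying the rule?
30

Step 1: Original sum of salary = 811000
Step 2: 3 records have department = 'marketing'
Step 3: Each affected record changes by 10
Step 4: Total change = 3 × 10 = 30
Step 5: New sum = 811000 + 30 = 811030
Step 6: Difference = |811030 - 811000| = 30
        (Sum increased by 30)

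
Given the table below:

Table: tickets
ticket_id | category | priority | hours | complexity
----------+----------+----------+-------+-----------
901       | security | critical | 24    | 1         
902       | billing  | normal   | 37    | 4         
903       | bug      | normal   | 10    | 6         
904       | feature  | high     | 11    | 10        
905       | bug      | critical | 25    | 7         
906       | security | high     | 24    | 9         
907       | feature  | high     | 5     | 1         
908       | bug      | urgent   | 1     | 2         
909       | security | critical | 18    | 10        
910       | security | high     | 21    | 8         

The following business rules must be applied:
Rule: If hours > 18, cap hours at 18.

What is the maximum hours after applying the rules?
18

Step 1: Original maximum hours = 37
Step 2: Apply cap at 18
Step 3: 5 records had hours > 18 and were capped
Step 4: Maximum after transformation = 18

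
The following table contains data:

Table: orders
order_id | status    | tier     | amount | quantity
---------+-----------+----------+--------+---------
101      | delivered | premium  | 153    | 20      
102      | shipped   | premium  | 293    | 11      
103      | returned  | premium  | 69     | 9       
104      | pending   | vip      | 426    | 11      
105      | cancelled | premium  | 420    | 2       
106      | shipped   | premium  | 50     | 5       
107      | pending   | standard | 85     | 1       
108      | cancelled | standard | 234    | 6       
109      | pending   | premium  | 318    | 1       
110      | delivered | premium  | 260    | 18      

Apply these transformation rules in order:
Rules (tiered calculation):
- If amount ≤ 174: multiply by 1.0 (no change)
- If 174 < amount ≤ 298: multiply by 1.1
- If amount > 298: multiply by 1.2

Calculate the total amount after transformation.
2619.5

Step 1: Tier 1 (amount ≤ 174): 4 records, sum = 357 × 1.0 = 357.0
Step 2: Tier 2 (174 < amount ≤ 298): 3 records, sum = 787 × 1.1 = 865.7
Step 3: Tier 3 (amount > 298): 3 records, sum = 1164 × 1.2 = 1396.8
Step 4: Final sum = 357.0 + 865.7 + 1396.8 = 2619.5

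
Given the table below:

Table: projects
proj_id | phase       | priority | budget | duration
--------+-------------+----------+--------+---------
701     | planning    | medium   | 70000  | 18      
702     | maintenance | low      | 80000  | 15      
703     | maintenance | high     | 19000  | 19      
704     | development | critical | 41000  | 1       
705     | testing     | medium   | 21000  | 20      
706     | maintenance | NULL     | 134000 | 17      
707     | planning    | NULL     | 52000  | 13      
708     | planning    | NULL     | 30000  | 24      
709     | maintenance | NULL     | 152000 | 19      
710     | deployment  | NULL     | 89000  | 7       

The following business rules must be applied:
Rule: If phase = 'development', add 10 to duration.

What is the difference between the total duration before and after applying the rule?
10

Step 1: Original sum of duration = 153
Step 2: 1 records have phase = 'development'
Step 3: Each affected record changes by 10
Step 4: Total change = 1 × 10 = 10
Step 5: New sum = 153 + 10 = 163
Step 6: Difference = |163 - 153| = 10
        (Sum increased by 10)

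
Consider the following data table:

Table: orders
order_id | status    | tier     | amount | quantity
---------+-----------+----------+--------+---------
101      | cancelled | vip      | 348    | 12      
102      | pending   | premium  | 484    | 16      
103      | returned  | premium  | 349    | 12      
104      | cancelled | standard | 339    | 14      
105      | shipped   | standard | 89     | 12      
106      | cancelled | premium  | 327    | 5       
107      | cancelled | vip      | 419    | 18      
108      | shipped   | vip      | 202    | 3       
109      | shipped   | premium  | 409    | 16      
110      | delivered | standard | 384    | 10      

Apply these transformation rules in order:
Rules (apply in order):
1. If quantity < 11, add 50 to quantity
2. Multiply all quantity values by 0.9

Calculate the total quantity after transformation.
241.2

Step 1: Apply Rule 1 - Add 50 to records with quantity < 11
  - 3 records affected: 18 + (3 × 50) = 168
  - Unaffected records: 100
  - Sum after Rule 1: 268
Step 2: Apply Rule 2 - Multiply all by 0.9
  - 268 × 0.9 = 241.2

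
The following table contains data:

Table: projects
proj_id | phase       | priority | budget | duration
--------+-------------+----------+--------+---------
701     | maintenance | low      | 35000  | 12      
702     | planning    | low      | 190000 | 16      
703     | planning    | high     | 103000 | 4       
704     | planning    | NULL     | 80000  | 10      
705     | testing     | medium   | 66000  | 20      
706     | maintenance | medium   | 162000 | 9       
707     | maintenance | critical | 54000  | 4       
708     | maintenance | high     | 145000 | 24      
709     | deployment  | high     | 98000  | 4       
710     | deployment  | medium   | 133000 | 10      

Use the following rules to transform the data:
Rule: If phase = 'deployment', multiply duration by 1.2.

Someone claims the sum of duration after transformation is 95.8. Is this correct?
No, the correct result is 115.8.

Step 1: Calculate the correct sum after transformation
Step 2: Apply multiplier 1.2 to records where phase = 'deployment'
Step 3: Correct result = 115.8
Step 4: Claimed result = 95.8
Step 5: 115.8 ≠ 95.8
Conclusion: The claimed result is incorrect. The correct answer is 115.8.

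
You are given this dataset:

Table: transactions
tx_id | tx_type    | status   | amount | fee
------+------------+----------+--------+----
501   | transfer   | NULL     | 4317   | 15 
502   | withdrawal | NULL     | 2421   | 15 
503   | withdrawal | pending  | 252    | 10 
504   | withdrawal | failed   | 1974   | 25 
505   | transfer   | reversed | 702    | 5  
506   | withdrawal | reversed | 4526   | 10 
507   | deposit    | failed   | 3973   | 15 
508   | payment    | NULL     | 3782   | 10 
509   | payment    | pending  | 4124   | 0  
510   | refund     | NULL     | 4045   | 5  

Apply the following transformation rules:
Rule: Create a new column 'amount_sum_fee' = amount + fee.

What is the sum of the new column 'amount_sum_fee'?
30226

Step 1: For each record, compute amount + fee
Example calculations:
  4317 + 15 = 4332
  2421 + 15 = 2436
  252 + 10 = 262
  ...
Step 2: Sum all derived values
Step 3: Total = 30226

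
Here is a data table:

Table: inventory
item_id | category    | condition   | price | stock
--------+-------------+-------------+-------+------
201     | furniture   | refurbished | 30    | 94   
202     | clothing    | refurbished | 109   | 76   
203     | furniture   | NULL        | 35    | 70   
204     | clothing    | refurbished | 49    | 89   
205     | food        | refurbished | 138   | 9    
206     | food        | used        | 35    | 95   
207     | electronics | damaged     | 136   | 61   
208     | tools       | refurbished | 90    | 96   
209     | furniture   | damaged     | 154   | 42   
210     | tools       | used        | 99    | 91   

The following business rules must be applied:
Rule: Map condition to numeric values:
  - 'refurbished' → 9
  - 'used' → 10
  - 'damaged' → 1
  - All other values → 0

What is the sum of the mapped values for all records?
67

Step 1: Apply mapping to each record
Step 2: Count by status:
  'refurbished': 5 records × 9 = 45
  'used': 2 records × 10 = 20
  'damaged': 2 records × 1 = 2
Step 3: Sum all mapped values = 67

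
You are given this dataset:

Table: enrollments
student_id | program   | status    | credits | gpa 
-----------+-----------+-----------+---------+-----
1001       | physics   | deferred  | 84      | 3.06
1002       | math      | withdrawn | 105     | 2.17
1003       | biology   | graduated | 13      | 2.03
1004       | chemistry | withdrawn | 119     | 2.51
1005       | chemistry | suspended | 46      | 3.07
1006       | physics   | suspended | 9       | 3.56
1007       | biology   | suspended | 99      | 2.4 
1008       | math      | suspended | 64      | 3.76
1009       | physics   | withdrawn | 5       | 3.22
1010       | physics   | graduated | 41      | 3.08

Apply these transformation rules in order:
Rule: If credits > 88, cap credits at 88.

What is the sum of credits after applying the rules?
526

Step 1: 3 records have credits > 88
Step 2: These records originally summed to 323
Step 3: After capping: 3 × 88 = 264
Step 4: Unaffected records sum: 262
Step 5: Final sum = 264 + 262 = 526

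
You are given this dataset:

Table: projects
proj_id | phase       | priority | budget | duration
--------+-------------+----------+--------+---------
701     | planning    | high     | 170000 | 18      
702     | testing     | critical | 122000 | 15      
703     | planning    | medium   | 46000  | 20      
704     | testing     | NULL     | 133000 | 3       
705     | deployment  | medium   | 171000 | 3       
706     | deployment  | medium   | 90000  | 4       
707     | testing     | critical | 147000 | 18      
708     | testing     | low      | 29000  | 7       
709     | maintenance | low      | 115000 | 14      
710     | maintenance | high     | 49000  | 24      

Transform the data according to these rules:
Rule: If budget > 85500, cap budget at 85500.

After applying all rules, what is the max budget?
85500

Step 1: Original maximum budget = 171000
Step 2: Apply cap at 85500
Step 3: 7 records had budget > 85500 and were capped
Step 4: Maximum after transformation = 85500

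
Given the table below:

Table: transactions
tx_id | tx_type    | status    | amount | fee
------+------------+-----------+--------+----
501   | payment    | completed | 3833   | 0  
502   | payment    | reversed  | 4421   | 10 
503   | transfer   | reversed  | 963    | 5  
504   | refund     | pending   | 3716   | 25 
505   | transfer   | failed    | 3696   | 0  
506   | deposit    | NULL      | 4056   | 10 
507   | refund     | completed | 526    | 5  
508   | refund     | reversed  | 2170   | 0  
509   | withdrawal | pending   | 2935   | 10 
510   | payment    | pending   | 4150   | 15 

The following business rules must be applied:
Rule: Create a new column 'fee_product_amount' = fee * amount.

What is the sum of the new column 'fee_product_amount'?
276715

Step 1: For each record, compute fee * amount
Example calculations:
  0 * 3833 = 0
  10 * 4421 = 44210
  5 * 963 = 4815
  ...
Step 2: Sum all derived values
Step 3: Total = 276715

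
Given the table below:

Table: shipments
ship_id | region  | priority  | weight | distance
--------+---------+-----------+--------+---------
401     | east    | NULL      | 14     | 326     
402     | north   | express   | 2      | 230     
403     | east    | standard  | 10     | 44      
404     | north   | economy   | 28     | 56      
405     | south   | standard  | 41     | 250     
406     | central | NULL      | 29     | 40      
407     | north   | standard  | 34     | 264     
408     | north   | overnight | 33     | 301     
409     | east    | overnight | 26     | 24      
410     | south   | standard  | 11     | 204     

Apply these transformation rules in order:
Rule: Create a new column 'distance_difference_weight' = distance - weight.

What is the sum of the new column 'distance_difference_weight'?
1511

Step 1: For each record, compute distance - weight
Example calculations:
  326 - 14 = 312
  230 - 2 = 228
  44 - 10 = 34
  ...
Step 2: Sum all derived values
Step 3: Total = 1511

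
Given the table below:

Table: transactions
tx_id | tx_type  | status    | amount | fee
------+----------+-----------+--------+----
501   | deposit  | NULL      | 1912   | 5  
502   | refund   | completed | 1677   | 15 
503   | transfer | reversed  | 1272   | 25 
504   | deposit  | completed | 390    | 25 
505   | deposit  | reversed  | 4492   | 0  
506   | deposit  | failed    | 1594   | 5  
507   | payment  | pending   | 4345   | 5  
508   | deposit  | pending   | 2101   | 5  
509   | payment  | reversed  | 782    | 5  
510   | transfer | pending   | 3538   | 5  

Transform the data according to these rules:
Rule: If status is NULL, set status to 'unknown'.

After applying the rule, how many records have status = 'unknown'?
1

Step 1: Count records where status IS NULL
Step 2: Found 1 records with NULL status
Step 3: These records will have status set to 'unknown'
Step 4: Records already having status = 'unknown': 0
Step 5: Answer: 1 + 0 = 1 records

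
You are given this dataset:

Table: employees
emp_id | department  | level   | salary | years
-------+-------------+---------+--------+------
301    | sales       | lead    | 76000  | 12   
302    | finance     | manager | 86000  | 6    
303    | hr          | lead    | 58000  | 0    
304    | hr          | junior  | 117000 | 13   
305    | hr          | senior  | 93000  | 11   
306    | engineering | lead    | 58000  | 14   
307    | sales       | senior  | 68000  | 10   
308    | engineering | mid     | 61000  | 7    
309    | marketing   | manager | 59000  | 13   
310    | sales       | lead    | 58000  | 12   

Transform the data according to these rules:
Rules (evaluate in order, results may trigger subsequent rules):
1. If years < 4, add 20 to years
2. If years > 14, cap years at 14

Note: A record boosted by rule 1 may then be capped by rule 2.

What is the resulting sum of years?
112

Step 1: Apply rule 1 to records with years < 4
  - 1 records get bonus of 20
  - Of these, 1 records then exceed 14 and get capped
Step 2: Apply rule 2 to records with years > 14
  - 0 records (original) are capped
Step 3: Calculate final sum = 112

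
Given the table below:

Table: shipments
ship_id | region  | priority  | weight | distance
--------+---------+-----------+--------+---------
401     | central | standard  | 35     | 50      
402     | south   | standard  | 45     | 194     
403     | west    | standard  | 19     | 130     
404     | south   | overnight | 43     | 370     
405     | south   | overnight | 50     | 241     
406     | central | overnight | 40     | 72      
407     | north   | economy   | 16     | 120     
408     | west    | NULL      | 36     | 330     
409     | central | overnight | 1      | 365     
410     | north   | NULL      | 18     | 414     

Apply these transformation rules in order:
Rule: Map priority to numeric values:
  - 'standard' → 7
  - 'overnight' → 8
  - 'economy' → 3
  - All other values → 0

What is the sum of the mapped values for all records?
56

Step 1: Apply mapping to each record
Step 2: Count by status:
  'standard': 3 records × 7 = 21
  'overnight': 4 records × 8 = 32
  'economy': 1 records × 3 = 3
Step 3: Sum all mapped values = 56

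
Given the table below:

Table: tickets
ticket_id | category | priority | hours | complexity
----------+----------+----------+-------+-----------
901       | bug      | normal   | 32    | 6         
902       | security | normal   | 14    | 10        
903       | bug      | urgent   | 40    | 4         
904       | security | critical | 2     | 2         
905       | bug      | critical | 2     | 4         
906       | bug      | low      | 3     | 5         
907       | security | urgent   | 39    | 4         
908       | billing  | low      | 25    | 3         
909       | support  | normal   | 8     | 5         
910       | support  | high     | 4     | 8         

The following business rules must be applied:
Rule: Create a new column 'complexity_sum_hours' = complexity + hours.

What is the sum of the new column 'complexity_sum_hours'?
220

Step 1: For each record, compute complexity + hours
Example calculations:
  6 + 32 = 38
  10 + 14 = 24
  4 + 40 = 44
  ...
Step 2: Sum all derived values
Step 3: Total = 220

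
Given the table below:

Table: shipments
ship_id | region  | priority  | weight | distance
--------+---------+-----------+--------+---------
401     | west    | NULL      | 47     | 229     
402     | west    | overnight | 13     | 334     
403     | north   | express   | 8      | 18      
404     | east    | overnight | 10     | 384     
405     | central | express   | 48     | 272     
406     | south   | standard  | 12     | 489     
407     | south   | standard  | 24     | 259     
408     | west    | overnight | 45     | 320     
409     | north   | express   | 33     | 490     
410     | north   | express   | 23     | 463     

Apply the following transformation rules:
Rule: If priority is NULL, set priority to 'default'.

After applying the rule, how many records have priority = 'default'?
1

Step 1: Count records where priority IS NULL
Step 2: Found 1 records with NULL priority
Step 3: These records will have priority set to 'default'
Step 4: Records already having priority = 'default': 0
Step 5: Answer: 1 + 0 = 1 records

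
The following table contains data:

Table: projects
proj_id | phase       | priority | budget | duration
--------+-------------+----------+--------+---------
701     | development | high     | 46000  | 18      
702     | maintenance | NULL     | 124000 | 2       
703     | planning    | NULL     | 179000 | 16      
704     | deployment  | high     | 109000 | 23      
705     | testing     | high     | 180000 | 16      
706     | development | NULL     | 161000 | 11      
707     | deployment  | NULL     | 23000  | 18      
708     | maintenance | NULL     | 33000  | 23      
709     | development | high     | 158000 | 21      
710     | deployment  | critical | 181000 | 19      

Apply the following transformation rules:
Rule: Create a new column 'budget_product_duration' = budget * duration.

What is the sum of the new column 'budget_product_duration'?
19028000

Step 1: For each record, compute budget * duration
Example calculations:
  46000 * 18 = 828000
  124000 * 2 = 248000
  179000 * 16 = 2864000
  ...
Step 2: Sum all derived values
Step 3: Total = 19028000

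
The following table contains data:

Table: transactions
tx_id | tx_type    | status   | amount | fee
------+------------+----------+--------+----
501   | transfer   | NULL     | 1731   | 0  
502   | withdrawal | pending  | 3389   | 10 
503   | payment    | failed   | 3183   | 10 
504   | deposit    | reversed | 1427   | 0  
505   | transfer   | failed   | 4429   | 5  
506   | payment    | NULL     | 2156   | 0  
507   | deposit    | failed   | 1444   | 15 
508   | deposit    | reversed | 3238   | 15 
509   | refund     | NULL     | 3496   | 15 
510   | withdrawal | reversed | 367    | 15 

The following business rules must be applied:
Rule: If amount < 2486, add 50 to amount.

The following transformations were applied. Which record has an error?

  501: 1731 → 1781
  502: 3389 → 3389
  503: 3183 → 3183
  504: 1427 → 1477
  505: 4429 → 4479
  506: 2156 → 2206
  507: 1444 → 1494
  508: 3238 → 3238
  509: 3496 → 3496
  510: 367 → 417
Record 505 has an error. The correct transformed value should be 4429, not 4479.

Step 1: Check each record against the rule
Step 2: Record 505 has amount = 4429
Step 3: Since 4429 >= 2486, the bonus should not have been applied
Step 4: Correct value = 4429, but claimed value = 4479
Conclusion: Record 505 has the error.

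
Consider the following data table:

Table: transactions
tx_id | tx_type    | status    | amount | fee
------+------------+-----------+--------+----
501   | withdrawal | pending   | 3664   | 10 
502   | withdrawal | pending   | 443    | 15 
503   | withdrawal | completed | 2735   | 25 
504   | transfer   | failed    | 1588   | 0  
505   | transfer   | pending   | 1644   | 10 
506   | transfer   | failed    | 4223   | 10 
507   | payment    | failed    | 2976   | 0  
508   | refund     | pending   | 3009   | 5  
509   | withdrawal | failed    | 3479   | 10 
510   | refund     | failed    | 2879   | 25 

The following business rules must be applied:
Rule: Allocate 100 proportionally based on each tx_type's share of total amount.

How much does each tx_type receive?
payment: 11.17, refund: 22.1, transfer: 27.98, withdrawal: 38.74

Step 1: Calculate total amount = 26640
Step 2: Calculate each tx_type's proportion:
  payment: 2976/26640 = 11.17% → 11.17
  refund: 5888/26640 = 22.10% → 22.1
  transfer: 7455/26640 = 27.98% → 27.98
  withdrawal: 10321/26640 = 38.74% → 38.74
Step 3: Verify: sum of allocations ≈ 100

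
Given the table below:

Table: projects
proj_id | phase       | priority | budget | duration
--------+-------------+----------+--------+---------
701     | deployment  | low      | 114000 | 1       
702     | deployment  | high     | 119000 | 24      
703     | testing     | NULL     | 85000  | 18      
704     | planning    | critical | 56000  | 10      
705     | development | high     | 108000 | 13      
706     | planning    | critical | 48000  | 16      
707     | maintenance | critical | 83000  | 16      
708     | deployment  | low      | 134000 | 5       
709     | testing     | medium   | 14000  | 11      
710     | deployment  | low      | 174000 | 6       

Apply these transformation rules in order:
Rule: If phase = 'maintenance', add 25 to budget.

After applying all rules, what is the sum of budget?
935025

Step 1: Count records where phase = 'maintenance': 1
Step 2: Total bonus added: 1 × 25 = 25
Step 3: Original sum of budget: 935000
Step 4: Final sum = 935000 + 25 = 935025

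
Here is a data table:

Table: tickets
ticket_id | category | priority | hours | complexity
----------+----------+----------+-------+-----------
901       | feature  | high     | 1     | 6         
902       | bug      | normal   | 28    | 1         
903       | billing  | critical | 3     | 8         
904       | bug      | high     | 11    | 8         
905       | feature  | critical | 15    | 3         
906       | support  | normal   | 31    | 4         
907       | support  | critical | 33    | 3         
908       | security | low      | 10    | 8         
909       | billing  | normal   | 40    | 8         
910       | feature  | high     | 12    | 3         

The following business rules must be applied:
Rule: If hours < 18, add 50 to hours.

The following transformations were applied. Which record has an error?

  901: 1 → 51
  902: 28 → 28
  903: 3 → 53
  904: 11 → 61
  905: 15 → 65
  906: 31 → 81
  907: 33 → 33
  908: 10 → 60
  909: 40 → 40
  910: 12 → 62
Record 906 has an error. The correct transformed value should be 31, not 81.

Step 1: Check each record against the rule
Step 2: Record 906 has hours = 31
Step 3: Since 31 >= 18, the bonus should not have been applied
Step 4: Correct value = 31, but claimed value = 81
Conclusion: Record 906 has the error.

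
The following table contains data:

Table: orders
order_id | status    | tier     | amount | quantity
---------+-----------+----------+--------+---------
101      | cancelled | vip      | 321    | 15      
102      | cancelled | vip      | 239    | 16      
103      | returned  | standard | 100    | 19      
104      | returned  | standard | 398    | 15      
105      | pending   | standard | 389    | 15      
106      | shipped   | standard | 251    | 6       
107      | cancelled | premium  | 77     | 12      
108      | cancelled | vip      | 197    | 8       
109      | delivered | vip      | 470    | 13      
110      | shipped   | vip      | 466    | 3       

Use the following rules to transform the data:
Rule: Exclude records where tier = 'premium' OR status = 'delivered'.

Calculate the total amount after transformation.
2361

Step 1: Find records where tier = 'premium' OR status = 'delivered'
Step 2: 2 records match, summing to 547
Step 3: Original sum: 2908
Step 4: Remaining sum = 2908 - 547 = 2361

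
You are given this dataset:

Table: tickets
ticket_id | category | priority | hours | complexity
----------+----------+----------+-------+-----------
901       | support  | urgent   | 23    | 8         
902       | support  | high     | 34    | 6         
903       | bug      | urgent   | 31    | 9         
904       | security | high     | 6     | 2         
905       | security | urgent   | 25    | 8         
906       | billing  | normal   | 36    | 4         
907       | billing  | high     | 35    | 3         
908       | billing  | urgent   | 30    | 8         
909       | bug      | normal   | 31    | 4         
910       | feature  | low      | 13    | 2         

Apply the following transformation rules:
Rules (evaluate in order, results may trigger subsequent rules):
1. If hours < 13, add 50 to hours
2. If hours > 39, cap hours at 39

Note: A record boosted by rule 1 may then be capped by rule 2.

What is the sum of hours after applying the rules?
297

Step 1: Apply rule 1 to records with hours < 13
  - 1 records get bonus of 50
  - Of these, 1 records then exceed 39 and get capped
Step 2: Apply rule 2 to records with hours > 39
  - 0 records (original) are capped
Step 3: Calculate final sum = 297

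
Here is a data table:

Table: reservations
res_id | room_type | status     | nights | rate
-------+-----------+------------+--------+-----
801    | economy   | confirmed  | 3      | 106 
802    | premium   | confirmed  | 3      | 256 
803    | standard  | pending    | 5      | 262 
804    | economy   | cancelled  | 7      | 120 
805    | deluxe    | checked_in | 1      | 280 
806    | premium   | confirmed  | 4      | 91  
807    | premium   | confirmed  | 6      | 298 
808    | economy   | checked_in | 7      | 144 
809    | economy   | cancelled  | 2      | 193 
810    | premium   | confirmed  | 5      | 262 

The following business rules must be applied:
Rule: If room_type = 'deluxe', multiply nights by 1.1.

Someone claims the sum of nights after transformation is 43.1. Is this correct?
Yes, the result is correct.

Step 1: Calculate the correct sum after transformation
Step 2: Apply multiplier 1.1 to records where room_type = 'deluxe'
Step 3: Correct result = 43.1
Step 4: Claimed result = 43.1
Step 5: 43.1 = 43.1 ✓
Conclusion: The claimed result is correct.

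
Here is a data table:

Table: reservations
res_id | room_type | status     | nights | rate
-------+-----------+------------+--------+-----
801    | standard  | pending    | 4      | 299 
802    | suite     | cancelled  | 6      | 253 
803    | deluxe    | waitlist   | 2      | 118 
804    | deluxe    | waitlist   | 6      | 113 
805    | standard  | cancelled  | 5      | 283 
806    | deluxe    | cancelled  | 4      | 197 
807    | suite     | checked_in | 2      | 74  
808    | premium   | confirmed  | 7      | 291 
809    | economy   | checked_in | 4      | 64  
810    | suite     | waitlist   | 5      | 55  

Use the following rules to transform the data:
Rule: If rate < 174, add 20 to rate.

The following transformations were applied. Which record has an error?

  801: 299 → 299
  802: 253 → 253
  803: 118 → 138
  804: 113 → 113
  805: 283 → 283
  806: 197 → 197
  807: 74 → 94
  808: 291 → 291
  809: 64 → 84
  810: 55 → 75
Record 804 has an error. The correct transformed value should be 133, not 113.

Step 1: Check each record against the rule
Step 2: Record 804 has rate = 113
Step 3: Since 113 < 174, the bonus should have been applied
Step 4: Correct value = 133, but claimed value = 113
Conclusion: Record 804 has the error.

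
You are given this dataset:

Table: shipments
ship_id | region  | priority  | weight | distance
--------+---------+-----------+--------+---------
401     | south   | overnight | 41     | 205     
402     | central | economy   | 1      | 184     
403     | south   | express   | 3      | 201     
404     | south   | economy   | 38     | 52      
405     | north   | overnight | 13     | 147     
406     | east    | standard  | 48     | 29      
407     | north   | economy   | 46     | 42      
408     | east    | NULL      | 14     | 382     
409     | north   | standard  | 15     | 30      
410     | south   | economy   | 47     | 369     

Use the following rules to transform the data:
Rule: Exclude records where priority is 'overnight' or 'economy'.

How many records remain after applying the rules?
4

Step 1: Count records to exclude
  - 2 (overnight) + 4 (economy) = 6 records
Step 2: Total records: 10
Step 3: Remaining = 10 - 6 = 4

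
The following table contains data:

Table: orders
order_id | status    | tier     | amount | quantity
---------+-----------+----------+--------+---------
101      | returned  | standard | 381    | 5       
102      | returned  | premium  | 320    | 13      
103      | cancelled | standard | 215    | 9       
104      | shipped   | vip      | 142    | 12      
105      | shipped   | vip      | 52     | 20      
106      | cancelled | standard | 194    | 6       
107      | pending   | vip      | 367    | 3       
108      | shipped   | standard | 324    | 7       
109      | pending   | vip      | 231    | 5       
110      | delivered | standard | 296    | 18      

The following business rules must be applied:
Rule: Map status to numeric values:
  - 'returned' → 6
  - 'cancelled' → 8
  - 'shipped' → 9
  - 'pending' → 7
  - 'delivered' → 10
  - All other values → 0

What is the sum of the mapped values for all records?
79

Step 1: Apply mapping to each record
Step 2: Count by status:
  'returned': 2 records × 6 = 12
  'cancelled': 2 records × 8 = 16
  'shipped': 3 records × 9 = 27
  'pending': 2 records × 7 = 14
  'delivered': 1 records × 10 = 10
Step 3: Sum all mapped values = 79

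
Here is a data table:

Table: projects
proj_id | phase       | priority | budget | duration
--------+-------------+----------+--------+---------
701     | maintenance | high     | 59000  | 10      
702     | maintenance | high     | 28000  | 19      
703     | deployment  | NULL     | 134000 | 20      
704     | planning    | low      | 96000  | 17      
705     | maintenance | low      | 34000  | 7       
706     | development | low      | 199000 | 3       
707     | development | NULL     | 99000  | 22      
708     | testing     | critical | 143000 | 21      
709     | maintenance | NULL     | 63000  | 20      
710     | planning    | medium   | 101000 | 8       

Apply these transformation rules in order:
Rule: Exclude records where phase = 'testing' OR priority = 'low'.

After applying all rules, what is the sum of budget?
484000

Step 1: Find records where phase = 'testing' OR priority = 'low'
Step 2: 4 records match, summing to 472000
Step 3: Original sum: 956000
Step 4: Remaining sum = 956000 - 472000 = 484000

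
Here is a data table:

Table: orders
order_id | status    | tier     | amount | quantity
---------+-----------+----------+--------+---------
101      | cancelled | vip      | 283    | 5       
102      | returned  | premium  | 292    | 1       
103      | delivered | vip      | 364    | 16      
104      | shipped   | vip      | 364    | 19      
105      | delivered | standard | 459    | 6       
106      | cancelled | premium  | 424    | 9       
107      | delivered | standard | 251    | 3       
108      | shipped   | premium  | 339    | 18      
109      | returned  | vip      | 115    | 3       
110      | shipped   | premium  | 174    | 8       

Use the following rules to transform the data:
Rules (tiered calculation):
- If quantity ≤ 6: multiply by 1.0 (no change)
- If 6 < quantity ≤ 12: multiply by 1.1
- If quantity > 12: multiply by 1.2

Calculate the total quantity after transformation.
100.3

Step 1: Tier 1 (quantity ≤ 6): 5 records, sum = 18 × 1.0 = 18.0
Step 2: Tier 2 (6 < quantity ≤ 12): 2 records, sum = 17 × 1.1 = 18.7
Step 3: Tier 3 (quantity > 12): 3 records, sum = 53 × 1.2 = 63.6
Step 4: Final sum = 18.0 + 18.7 + 63.6 = 100.3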